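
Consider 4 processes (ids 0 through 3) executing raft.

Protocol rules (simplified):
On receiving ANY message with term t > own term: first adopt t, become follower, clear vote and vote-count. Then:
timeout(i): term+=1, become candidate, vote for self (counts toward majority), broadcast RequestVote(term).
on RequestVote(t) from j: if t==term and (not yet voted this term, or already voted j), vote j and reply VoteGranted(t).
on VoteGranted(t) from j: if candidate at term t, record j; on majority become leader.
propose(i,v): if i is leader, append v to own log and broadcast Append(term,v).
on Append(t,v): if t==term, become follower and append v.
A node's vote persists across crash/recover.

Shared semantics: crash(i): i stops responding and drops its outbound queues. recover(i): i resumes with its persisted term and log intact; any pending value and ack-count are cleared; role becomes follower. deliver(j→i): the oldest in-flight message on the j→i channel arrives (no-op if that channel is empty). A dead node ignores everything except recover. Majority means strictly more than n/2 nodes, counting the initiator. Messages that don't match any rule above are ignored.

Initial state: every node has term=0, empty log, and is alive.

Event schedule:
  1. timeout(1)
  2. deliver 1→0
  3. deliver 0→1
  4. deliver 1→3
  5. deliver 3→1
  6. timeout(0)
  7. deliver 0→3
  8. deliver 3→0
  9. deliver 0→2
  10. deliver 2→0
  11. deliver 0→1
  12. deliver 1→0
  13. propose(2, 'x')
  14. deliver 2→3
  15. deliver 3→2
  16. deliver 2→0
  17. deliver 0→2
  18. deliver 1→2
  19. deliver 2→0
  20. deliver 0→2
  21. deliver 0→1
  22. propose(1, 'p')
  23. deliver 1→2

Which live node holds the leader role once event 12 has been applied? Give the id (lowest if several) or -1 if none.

after 1 — timeout(1): n1:cand/t1/[-]
after 2 — deliver 1→0: n0:foll/t1/[-]
after 3 — deliver 0→1: ·
after 4 — deliver 1→3: n3:foll/t1/[-]
after 5 — deliver 3→1: n1:lead/t1/[-]
after 6 — timeout(0): n0:cand/t2/[-]
after 7 — deliver 0→3: n3:foll/t2/[-]
after 8 — deliver 3→0: ·
after 9 — deliver 0→2: n2:foll/t2/[-]
after 10 — deliver 2→0: n0:lead/t2/[-]
after 11 — deliver 0→1: n1:foll/t2/[-]
after 12 — deliver 1→0: ·

0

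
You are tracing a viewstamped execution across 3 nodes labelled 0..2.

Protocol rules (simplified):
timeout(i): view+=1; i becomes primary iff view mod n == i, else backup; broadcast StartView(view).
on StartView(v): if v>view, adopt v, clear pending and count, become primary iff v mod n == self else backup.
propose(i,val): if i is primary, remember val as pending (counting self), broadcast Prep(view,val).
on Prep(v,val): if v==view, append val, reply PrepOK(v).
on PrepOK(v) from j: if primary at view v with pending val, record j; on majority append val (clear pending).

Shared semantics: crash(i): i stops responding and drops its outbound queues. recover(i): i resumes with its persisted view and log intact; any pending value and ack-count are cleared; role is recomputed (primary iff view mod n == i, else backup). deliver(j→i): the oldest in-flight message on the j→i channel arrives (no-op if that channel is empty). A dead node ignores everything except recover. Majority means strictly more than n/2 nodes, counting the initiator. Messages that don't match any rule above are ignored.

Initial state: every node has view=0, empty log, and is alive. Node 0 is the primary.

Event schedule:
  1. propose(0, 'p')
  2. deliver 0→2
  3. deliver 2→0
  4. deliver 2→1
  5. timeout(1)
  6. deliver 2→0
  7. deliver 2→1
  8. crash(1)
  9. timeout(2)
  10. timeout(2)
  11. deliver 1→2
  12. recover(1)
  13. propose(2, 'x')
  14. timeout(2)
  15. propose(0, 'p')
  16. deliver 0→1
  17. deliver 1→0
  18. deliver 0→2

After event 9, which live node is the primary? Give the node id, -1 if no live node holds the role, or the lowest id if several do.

0

after 1 — propose(0,'p'): ·
after 2 — deliver 0→2: n2:back/v0/[p]
after 3 — deliver 2→0: n0:prim/v0/[p]
after 4 — deliver 2→1: ·
after 5 — timeout(1): n1:prim/v1/[-]
after 6 — deliver 2→0: ·
after 7 — deliver 2→1: ·
after 8 — crash(1): n1:✗prim/v1/[-]
after 9 — timeout(2): n2:back/v1/[p]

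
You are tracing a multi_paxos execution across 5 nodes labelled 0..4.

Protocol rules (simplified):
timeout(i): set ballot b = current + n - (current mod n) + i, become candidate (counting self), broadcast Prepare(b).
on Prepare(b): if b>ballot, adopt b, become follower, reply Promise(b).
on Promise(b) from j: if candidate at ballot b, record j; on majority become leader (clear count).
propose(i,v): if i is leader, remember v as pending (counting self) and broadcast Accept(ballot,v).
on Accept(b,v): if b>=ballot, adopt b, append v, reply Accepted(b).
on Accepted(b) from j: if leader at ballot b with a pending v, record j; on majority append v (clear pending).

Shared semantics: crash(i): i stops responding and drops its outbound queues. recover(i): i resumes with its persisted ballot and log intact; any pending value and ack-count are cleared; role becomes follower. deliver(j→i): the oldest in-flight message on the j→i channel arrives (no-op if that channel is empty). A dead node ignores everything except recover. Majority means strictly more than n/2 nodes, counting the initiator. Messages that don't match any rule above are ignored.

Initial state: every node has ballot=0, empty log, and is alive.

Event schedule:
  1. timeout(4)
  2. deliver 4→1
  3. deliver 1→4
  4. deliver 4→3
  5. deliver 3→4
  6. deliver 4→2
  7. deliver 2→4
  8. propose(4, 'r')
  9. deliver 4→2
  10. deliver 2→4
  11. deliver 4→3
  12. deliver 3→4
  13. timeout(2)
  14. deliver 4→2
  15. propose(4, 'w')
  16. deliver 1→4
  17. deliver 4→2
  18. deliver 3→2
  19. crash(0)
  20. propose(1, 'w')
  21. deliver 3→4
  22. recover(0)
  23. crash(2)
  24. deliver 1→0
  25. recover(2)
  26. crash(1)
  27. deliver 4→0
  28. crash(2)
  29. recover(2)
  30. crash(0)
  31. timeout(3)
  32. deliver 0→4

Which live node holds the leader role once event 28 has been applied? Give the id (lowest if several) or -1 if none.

step 1 timeout(4): 4={cand,b=9,log=-}
step 2 deliver 4→1: 1={foll,b=9,log=-}
step 3 deliver 1→4: —
step 4 deliver 4→3: 3={foll,b=9,log=-}
step 5 deliver 3→4: 4={lead,b=9,log=-}
step 6 deliver 4→2: 2={foll,b=9,log=-}
step 7 deliver 2→4: —
step 8 propose(4,'r'): —
step 9 deliver 4→2: 2={foll,b=9,log=r}
step 10 deliver 2→4: —
step 11 deliver 4→3: 3={foll,b=9,log=r}
step 12 deliver 3→4: 4={lead,b=9,log=r}
step 13 timeout(2): 2={cand,b=12,log=r}
step 14 deliver 4→2: —
step 15 propose(4,'w'): —
step 16 deliver 1→4: —
step 17 deliver 4→2: —
step 18 deliver 3→2: —
step 19 crash(0): 0={✗foll,b=0,log=-}
step 20 propose(1,'w'): —
step 21 deliver 3→4: —
step 22 recover(0): 0={foll,b=0,log=-}
step 23 crash(2): 2={✗cand,b=12,log=r}
step 24 deliver 1→0: —
step 25 recover(2): 2={foll,b=12,log=r}
step 26 crash(1): 1={✗foll,b=9,log=-}
step 27 deliver 4→0: 0={foll,b=9,log=-}
step 28 crash(2): 2={✗foll,b=12,log=r}

4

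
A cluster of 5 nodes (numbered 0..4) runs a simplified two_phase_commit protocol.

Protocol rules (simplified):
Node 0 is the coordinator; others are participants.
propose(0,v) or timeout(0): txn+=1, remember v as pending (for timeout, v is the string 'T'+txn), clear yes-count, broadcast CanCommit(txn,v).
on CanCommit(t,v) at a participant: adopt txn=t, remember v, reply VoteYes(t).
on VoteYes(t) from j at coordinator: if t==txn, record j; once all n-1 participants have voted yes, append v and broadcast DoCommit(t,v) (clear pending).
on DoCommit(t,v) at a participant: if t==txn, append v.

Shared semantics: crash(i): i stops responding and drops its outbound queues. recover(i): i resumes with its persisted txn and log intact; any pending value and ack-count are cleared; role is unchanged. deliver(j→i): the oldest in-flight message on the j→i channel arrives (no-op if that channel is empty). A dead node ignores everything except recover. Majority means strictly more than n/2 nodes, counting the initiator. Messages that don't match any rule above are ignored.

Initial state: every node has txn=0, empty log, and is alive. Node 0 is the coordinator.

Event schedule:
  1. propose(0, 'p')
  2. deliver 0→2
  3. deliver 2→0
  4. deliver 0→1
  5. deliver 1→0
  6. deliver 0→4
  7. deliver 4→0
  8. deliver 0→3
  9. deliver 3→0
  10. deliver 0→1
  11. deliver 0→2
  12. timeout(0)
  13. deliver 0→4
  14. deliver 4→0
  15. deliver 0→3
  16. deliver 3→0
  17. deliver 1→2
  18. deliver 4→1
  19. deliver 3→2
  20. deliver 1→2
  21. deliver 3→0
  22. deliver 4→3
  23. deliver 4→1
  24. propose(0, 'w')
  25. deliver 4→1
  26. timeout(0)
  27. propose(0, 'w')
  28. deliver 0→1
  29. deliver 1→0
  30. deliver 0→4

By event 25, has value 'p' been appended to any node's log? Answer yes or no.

yes

after 1 — propose(0,'p'): n0:coor/t1/[-]
after 2 — deliver 0→2: n2:part/t1/[-]
after 3 — deliver 2→0: ·
after 4 — deliver 0→1: n1:part/t1/[-]
after 5 — deliver 1→0: ·
after 6 — deliver 0→4: n4:part/t1/[-]
after 7 — deliver 4→0: ·
after 8 — deliver 0→3: n3:part/t1/[-]
after 9 — deliver 3→0: n0:coor/t1/[p]
after 10 — deliver 0→1: n1:part/t1/[p]
after 11 — deliver 0→2: n2:part/t1/[p]
after 12 — timeout(0): n0:coor/t2/[p]
after 13 — deliver 0→4: n4:part/t1/[p]
after 14 — deliver 4→0: ·
after 15 — deliver 0→3: n3:part/t1/[p]
after 16 — deliver 3→0: ·
after 17 — deliver 1→2: ·
after 18 — deliver 4→1: ·
after 19 — deliver 3→2: ·
after 20 — deliver 1→2: ·
after 21 — deliver 3→0: ·
after 22 — deliver 4→3: ·
after 23 — deliver 4→1: ·
after 24 — propose(0,'w'): n0:coor/t3/[p]
after 25 — deliver 4→1: ·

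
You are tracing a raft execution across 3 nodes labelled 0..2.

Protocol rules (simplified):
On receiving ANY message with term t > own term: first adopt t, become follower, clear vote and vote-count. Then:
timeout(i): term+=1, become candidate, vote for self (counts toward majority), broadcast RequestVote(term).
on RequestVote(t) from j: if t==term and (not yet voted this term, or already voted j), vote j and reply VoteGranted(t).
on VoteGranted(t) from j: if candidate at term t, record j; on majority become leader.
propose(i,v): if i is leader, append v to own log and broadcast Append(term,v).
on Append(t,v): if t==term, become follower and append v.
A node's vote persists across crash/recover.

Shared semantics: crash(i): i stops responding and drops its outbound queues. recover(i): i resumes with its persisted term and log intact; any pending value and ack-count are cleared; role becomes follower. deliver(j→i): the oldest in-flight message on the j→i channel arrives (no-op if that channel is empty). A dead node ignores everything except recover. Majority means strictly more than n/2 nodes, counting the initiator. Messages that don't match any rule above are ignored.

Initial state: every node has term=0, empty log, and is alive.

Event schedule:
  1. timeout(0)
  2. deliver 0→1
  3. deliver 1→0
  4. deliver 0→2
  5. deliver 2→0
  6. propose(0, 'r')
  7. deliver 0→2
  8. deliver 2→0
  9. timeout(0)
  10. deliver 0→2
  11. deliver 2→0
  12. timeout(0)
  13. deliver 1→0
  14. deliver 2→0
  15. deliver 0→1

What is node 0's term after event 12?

3

1. timeout(0):  <0:cand t1 ->
2. deliver 0→1:  <1:foll t1 ->
3. deliver 1→0:  <0:lead t1 ->
4. deliver 0→2:  <2:foll t1 ->
5. deliver 2→0:  nop
6. propose(0,'r'):  <0:lead t1 r>
7. deliver 0→2:  <2:foll t1 r>
8. deliver 2→0:  nop
9. timeout(0):  <0:cand t2 r>
10. deliver 0→2:  <2:foll t2 r>
11. deliver 2→0:  <0:lead t2 r>
12. timeout(0):  <0:cand t3 r>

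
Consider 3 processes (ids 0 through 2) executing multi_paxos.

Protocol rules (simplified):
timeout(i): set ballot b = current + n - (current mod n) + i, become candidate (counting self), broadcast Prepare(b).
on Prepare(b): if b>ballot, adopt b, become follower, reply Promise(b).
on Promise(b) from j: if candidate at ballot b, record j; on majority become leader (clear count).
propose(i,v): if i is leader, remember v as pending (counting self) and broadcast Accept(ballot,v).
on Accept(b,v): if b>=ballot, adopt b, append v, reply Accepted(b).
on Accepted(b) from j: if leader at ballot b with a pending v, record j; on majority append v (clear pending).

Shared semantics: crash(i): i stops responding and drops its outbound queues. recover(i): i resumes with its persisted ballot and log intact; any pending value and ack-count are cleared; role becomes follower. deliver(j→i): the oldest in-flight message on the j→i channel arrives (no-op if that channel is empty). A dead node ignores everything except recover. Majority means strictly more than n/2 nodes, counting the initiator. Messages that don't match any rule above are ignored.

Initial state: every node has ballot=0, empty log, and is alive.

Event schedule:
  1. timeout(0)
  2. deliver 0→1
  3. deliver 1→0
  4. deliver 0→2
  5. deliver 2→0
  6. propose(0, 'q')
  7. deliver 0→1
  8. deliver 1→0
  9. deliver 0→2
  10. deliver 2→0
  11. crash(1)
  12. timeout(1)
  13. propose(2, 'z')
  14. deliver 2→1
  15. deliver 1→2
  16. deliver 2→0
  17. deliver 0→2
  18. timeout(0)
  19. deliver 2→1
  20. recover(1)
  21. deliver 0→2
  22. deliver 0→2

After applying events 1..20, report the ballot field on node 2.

3

e1 timeout(0): 0[cand,b=3,-]
e2 deliver 0→1: 1[foll,b=3,-]
e3 deliver 1→0: 0[lead,b=3,-]
e4 deliver 0→2: 2[foll,b=3,-]
e5 deliver 2→0: ·
e6 propose(0,'q'): ·
e7 deliver 0→1: 1[foll,b=3,q]
e8 deliver 1→0: 0[lead,b=3,q]
e9 deliver 0→2: 2[foll,b=3,q]
e10 deliver 2→0: ·
e11 crash(1): 1[✗foll,b=3,q]
e12 timeout(1): ·
e13 propose(2,'z'): ·
e14 deliver 2→1: ·
e15 deliver 1→2: ·
e16 deliver 2→0: ·
e17 deliver 0→2: ·
e18 timeout(0): 0[cand,b=6,q]
e19 deliver 2→1: ·
e20 recover(1): 1[foll,b=3,q]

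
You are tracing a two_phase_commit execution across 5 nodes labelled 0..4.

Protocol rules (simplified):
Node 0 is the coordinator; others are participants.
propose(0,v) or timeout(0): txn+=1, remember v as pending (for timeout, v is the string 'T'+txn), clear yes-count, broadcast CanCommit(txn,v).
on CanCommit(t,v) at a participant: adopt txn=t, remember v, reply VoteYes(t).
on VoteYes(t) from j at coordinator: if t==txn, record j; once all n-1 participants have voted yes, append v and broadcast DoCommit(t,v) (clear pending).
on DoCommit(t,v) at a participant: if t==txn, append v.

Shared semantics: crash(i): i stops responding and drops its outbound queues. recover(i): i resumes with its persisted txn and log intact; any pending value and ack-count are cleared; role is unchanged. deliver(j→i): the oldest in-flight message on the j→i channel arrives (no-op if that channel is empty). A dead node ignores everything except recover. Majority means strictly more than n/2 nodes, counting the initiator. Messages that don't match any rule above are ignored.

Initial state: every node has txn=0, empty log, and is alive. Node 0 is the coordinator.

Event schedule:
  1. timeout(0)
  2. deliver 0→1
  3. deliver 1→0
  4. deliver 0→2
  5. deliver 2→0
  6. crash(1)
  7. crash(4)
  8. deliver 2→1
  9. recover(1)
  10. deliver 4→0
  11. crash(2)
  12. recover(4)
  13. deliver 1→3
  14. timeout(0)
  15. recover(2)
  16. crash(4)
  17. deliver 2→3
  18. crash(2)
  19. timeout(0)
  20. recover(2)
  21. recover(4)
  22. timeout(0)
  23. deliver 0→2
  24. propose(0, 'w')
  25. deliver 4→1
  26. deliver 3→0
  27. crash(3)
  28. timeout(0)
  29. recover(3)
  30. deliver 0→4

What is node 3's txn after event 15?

1. timeout(0):  <0:coor t1 ->
2. deliver 0→1:  <1:part t1 ->
3. deliver 1→0:  nop
4. deliver 0→2:  <2:part t1 ->
5. deliver 2→0:  nop
6. crash(1):  <1:✗part t1 ->
7. crash(4):  <4:✗part t0 ->
8. deliver 2→1:  nop
9. recover(1):  <1:part t1 ->
10. deliver 4→0:  nop
11. crash(2):  <2:✗part t1 ->
12. recover(4):  <4:part t0 ->
13. deliver 1→3:  nop
14. timeout(0):  <0:coor t2 ->
15. recover(2):  <2:part t1 ->

0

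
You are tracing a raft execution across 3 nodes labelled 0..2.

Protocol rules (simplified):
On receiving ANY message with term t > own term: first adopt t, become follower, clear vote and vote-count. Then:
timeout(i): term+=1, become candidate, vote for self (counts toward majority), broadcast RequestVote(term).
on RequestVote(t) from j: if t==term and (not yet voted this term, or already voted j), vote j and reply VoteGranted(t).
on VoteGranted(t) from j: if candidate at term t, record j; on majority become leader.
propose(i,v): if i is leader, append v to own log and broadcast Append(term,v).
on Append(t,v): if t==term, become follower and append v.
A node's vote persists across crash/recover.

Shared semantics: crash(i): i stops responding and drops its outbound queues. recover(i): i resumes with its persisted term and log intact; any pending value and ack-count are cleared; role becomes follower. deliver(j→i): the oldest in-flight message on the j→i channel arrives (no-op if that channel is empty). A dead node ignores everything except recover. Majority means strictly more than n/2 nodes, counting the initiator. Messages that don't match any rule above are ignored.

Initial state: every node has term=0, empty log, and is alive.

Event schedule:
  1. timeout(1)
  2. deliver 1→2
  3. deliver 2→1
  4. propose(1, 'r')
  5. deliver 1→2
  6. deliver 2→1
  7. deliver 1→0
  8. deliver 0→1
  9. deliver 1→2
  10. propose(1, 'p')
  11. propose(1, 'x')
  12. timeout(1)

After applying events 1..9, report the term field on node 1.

1. timeout(1):  <1:cand t1 ->
2. deliver 1→2:  <2:foll t1 ->
3. deliver 2→1:  <1:lead t1 ->
4. propose(1,'r'):  <1:lead t1 r>
5. deliver 1→2:  <2:foll t1 r>
6. deliver 2→1:  nop
7. deliver 1→0:  <0:foll t1 ->
8. deliver 0→1:  nop
9. deliver 1→2:  nop

1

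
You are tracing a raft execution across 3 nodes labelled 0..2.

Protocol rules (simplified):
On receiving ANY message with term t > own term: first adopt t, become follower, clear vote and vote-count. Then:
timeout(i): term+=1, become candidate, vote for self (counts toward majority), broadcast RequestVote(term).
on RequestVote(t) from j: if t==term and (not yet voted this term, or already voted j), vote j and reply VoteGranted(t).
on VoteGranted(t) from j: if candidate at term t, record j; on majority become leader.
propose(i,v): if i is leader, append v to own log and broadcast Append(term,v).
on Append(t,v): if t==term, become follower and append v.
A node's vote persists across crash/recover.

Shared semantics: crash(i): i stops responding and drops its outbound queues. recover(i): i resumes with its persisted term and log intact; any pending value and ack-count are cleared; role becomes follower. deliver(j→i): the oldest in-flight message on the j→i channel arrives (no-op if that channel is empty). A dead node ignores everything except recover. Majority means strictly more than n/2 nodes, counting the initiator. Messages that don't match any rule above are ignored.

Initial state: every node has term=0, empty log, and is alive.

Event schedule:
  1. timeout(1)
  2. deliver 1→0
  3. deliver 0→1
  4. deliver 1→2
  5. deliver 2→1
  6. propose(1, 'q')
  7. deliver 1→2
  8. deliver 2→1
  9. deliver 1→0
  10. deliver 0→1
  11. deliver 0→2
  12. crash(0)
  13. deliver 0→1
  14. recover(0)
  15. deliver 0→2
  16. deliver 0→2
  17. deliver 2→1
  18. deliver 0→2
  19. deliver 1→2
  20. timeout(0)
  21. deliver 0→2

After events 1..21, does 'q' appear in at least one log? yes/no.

yes

[1] timeout(1) → N1(cand t1 [-])
[2] deliver 1→0 → N0(foll t1 [-])
[3] deliver 0→1 → N1(lead t1 [-])
[4] deliver 1→2 → N2(foll t1 [-])
[5] deliver 2→1 → ∅
[6] propose(1,'q') → N1(lead t1 [q])
[7] deliver 1→2 → N2(foll t1 [q])
[8] deliver 2→1 → ∅
[9] deliver 1→0 → N0(foll t1 [q])
[10] deliver 0→1 → ∅
[11] deliver 0→2 → ∅
[12] crash(0) → N0(✗foll t1 [q])
[13] deliver 0→1 → ∅
[14] recover(0) → N0(foll t1 [q])
[15] deliver 0→2 → ∅
[16] deliver 0→2 → ∅
[17] deliver 2→1 → ∅
[18] deliver 0→2 → ∅
[19] deliver 1→2 → ∅
[20] timeout(0) → N0(cand t2 [q])
[21] deliver 0→2 → N2(foll t2 [q])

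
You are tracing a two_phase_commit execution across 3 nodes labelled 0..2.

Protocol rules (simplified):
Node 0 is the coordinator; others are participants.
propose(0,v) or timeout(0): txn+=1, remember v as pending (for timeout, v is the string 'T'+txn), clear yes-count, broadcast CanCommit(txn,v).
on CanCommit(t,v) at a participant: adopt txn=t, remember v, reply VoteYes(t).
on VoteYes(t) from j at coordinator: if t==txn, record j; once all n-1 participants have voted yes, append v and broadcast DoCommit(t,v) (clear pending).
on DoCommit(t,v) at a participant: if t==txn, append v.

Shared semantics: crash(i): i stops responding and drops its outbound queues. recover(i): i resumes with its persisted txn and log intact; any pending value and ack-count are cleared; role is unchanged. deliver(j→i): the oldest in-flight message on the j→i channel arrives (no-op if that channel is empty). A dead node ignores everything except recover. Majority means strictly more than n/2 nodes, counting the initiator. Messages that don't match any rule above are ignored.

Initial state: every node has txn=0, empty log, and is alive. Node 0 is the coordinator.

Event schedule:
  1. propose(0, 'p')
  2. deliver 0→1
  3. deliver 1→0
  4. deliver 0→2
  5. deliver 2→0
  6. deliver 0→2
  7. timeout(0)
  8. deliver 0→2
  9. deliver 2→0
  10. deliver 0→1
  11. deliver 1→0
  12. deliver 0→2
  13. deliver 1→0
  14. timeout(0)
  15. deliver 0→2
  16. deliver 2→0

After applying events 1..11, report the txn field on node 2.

2

after 1 — propose(0,'p'): n0:coor/t1/[-]
after 2 — deliver 0→1: n1:part/t1/[-]
after 3 — deliver 1→0: ·
after 4 — deliver 0→2: n2:part/t1/[-]
after 5 — deliver 2→0: n0:coor/t1/[p]
after 6 — deliver 0→2: n2:part/t1/[p]
after 7 — timeout(0): n0:coor/t2/[p]
after 8 — deliver 0→2: n2:part/t2/[p]
after 9 — deliver 2→0: ·
after 10 — deliver 0→1: n1:part/t1/[p]
after 11 — deliver 1→0: ·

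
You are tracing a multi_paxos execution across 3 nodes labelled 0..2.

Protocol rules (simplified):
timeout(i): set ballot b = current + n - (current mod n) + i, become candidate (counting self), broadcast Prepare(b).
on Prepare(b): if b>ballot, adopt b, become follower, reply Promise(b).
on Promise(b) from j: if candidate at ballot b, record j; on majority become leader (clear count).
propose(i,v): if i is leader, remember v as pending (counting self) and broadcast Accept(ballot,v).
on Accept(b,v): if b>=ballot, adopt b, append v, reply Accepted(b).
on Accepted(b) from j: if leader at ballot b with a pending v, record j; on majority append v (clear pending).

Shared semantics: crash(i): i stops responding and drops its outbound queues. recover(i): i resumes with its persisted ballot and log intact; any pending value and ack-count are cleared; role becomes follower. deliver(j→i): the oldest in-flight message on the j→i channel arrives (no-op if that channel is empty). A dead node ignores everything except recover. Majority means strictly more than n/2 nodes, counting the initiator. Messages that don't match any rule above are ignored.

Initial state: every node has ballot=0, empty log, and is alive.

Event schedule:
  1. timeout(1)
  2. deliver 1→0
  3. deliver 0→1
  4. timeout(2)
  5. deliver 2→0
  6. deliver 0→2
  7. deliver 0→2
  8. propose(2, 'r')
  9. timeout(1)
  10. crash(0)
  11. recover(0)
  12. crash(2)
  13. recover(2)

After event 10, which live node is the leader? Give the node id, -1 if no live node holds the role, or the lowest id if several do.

2

after 1 — timeout(1): n1:cand/b4/[-]
after 2 — deliver 1→0: n0:foll/b4/[-]
after 3 — deliver 0→1: n1:lead/b4/[-]
after 4 — timeout(2): n2:cand/b5/[-]
after 5 — deliver 2→0: n0:foll/b5/[-]
after 6 — deliver 0→2: n2:lead/b5/[-]
after 7 — deliver 0→2: ·
after 8 — propose(2,'r'): ·
after 9 — timeout(1): n1:cand/b7/[-]
after 10 — crash(0): n0:✗foll/b5/[-]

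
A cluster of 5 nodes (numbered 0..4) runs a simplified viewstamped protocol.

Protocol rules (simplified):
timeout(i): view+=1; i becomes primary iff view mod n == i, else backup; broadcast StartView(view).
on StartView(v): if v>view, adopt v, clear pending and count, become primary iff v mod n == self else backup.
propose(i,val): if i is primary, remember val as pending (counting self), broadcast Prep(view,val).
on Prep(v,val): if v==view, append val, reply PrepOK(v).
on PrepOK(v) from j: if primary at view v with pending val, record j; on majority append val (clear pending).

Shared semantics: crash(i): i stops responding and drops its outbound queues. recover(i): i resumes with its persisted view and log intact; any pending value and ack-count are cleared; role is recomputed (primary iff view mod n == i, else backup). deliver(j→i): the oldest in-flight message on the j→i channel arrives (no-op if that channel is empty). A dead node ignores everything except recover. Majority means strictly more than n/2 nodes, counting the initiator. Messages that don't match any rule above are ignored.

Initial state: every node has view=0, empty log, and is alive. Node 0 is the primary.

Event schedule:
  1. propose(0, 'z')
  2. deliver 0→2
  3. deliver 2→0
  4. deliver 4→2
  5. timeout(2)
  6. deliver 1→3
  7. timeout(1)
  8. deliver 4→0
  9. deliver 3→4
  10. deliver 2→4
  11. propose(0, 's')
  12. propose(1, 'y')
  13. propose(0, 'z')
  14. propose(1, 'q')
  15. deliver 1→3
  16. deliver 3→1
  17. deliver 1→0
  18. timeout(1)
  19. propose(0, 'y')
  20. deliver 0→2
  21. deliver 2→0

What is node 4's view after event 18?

1

1. propose(0,'z'):  nop
2. deliver 0→2:  <2:back v0 z>
3. deliver 2→0:  nop
4. deliver 4→2:  nop
5. timeout(2):  <2:back v1 z>
6. deliver 1→3:  nop
7. timeout(1):  <1:prim v1 ->
8. deliver 4→0:  nop
9. deliver 3→4:  nop
10. deliver 2→4:  <4:back v1 ->
11. propose(0,'s'):  nop
12. propose(1,'y'):  nop
13. propose(0,'z'):  nop
14. propose(1,'q'):  nop
15. deliver 1→3:  <3:back v1 ->
16. deliver 3→1:  nop
17. deliver 1→0:  <0:back v1 ->
18. timeout(1):  <1:back v2 ->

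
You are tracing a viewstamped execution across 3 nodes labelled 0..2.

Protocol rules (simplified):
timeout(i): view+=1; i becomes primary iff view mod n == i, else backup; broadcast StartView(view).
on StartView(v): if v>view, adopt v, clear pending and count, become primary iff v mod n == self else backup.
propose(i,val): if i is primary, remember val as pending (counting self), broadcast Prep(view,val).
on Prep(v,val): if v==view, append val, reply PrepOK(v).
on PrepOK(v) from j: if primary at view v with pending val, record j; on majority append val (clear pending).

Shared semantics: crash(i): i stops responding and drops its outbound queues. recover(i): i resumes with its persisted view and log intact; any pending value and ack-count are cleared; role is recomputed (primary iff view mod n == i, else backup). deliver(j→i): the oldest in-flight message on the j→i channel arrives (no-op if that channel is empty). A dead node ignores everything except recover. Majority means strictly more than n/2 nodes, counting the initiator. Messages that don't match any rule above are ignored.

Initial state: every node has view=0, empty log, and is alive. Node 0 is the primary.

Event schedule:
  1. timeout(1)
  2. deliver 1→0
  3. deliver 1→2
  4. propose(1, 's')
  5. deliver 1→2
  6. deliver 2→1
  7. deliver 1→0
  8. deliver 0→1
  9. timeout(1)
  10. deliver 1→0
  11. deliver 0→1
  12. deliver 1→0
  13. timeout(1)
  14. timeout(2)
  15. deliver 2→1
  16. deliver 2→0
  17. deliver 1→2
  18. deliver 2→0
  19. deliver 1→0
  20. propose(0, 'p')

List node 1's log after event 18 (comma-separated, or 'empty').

after 1 — timeout(1): n1:prim/v1/[-]
after 2 — deliver 1→0: n0:back/v1/[-]
after 3 — deliver 1→2: n2:back/v1/[-]
after 4 — propose(1,'s'): ·
after 5 — deliver 1→2: n2:back/v1/[s]
after 6 — deliver 2→1: n1:prim/v1/[s]
after 7 — deliver 1→0: n0:back/v1/[s]
after 8 — deliver 0→1: ·
after 9 — timeout(1): n1:back/v2/[s]
after 10 — deliver 1→0: n0:back/v2/[s]
after 11 — deliver 0→1: ·
after 12 — deliver 1→0: ·
after 13 — timeout(1): n1:back/v3/[s]
after 14 — timeout(2): n2:prim/v2/[s]
after 15 — deliver 2→1: ·
after 16 — deliver 2→0: ·
after 17 — deliver 1→2: ·
after 18 — deliver 2→0: ·

s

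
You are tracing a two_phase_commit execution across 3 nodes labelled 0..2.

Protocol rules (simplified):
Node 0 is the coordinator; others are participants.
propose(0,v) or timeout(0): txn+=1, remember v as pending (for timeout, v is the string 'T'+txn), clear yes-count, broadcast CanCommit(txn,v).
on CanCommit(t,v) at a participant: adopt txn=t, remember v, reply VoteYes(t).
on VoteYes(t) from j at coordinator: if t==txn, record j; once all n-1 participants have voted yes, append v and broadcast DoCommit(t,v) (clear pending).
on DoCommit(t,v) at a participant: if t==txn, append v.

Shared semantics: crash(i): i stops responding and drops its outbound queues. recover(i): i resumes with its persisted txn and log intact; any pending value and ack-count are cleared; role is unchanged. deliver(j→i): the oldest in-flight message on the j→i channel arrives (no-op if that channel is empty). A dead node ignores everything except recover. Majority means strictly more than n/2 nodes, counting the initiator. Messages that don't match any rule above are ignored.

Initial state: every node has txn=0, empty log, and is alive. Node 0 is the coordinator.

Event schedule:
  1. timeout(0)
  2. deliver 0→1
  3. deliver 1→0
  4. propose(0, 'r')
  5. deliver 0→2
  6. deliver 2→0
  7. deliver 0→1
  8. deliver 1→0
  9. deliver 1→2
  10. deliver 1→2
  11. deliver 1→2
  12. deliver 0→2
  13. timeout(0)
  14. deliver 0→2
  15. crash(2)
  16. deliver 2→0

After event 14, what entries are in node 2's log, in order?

empty

step 1 timeout(0): 0={coor,t=1,log=-}
step 2 deliver 0→1: 1={part,t=1,log=-}
step 3 deliver 1→0: —
step 4 propose(0,'r'): 0={coor,t=2,log=-}
step 5 deliver 0→2: 2={part,t=1,log=-}
step 6 deliver 2→0: —
step 7 deliver 0→1: 1={part,t=2,log=-}
step 8 deliver 1→0: —
step 9 deliver 1→2: —
step 10 deliver 1→2: —
step 11 deliver 1→2: —
step 12 deliver 0→2: 2={part,t=2,log=-}
step 13 timeout(0): 0={coor,t=3,log=-}
step 14 deliver 0→2: 2={part,t=3,log=-}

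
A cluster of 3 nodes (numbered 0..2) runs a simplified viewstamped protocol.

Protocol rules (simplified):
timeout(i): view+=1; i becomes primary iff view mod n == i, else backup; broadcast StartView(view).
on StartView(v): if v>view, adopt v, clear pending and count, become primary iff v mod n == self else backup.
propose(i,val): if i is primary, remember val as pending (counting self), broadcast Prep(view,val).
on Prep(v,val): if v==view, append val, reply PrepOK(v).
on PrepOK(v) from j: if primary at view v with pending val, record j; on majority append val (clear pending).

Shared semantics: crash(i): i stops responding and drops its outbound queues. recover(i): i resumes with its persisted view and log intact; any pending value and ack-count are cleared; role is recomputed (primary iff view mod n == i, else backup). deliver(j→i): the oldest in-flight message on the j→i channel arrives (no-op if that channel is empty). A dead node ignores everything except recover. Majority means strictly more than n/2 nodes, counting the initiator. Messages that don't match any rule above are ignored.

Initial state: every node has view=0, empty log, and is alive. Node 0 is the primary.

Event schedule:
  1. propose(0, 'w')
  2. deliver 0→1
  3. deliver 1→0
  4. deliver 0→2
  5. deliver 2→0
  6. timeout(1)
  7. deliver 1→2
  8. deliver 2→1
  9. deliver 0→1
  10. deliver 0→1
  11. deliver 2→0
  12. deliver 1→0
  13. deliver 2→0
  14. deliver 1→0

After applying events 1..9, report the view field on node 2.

1

e1 propose(0,'w'): ·
e2 deliver 0→1: 1[back,v=0,w]
e3 deliver 1→0: 0[prim,v=0,w]
e4 deliver 0→2: 2[back,v=0,w]
e5 deliver 2→0: ·
e6 timeout(1): 1[prim,v=1,w]
e7 deliver 1→2: 2[back,v=1,w]
e8 deliver 2→1: ·
e9 deliver 0→1: ·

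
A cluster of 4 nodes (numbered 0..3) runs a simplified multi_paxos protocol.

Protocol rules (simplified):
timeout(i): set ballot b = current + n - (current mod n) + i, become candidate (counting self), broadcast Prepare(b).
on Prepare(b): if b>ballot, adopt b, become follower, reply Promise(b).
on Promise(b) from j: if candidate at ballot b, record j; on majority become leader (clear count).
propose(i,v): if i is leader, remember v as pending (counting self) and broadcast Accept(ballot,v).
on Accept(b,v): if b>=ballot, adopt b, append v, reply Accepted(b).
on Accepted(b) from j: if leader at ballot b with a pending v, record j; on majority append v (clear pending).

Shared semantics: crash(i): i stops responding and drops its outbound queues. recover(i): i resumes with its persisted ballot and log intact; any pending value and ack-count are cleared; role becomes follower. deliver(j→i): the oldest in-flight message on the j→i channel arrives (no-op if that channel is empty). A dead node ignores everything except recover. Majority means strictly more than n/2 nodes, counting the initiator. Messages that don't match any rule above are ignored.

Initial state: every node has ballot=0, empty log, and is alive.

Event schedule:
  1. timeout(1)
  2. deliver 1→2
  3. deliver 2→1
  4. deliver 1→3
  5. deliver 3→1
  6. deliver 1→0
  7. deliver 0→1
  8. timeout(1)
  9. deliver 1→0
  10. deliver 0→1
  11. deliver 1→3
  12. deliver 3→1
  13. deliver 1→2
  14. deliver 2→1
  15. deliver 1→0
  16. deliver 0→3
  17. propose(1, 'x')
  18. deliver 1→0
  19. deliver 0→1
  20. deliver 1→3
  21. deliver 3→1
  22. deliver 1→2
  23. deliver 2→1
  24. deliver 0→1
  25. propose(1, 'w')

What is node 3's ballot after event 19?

after 1 — timeout(1): n1:cand/b5/[-]
after 2 — deliver 1→2: n2:foll/b5/[-]
after 3 — deliver 2→1: ·
after 4 — deliver 1→3: n3:foll/b5/[-]
after 5 — deliver 3→1: n1:lead/b5/[-]
after 6 — deliver 1→0: n0:foll/b5/[-]
after 7 — deliver 0→1: ·
after 8 — timeout(1): n1:cand/b9/[-]
after 9 — deliver 1→0: n0:foll/b9/[-]
after 10 — deliver 0→1: ·
after 11 — deliver 1→3: n3:foll/b9/[-]
after 12 — deliver 3→1: n1:lead/b9/[-]
after 13 — deliver 1→2: n2:foll/b9/[-]
after 14 — deliver 2→1: ·
after 15 — deliver 1→0: ·
after 16 — deliver 0→3: ·
after 17 — propose(1,'x'): ·
after 18 — deliver 1→0: n0:foll/b9/[x]
after 19 — deliver 0→1: ·

9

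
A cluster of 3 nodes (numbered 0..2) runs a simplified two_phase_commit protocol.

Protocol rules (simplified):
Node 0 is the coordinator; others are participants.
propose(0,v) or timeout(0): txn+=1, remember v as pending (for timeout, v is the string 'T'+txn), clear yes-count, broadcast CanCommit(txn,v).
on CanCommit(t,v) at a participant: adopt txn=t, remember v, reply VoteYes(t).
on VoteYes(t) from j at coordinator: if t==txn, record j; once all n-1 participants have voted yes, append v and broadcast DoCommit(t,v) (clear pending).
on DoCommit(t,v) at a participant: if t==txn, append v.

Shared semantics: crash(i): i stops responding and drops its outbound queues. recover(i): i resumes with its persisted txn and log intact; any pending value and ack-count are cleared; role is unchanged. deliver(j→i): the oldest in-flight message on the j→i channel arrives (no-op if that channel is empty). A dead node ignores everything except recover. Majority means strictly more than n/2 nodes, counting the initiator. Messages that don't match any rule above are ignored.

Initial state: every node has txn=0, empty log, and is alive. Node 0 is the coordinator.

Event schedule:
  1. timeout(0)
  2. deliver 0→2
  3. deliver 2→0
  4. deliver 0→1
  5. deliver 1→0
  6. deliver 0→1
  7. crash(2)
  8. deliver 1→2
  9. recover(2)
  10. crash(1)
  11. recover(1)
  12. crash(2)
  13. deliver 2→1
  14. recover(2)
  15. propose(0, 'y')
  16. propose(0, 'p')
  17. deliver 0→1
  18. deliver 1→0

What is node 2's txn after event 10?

1. timeout(0):  <0:coor t1 ->
2. deliver 0→2:  <2:part t1 ->
3. deliver 2→0:  nop
4. deliver 0→1:  <1:part t1 ->
5. deliver 1→0:  <0:coor t1 T1>
6. deliver 0→1:  <1:part t1 T1>
7. crash(2):  <2:✗part t1 ->
8. deliver 1→2:  nop
9. recover(2):  <2:part t1 ->
10. crash(1):  <1:✗part t1 T1>

1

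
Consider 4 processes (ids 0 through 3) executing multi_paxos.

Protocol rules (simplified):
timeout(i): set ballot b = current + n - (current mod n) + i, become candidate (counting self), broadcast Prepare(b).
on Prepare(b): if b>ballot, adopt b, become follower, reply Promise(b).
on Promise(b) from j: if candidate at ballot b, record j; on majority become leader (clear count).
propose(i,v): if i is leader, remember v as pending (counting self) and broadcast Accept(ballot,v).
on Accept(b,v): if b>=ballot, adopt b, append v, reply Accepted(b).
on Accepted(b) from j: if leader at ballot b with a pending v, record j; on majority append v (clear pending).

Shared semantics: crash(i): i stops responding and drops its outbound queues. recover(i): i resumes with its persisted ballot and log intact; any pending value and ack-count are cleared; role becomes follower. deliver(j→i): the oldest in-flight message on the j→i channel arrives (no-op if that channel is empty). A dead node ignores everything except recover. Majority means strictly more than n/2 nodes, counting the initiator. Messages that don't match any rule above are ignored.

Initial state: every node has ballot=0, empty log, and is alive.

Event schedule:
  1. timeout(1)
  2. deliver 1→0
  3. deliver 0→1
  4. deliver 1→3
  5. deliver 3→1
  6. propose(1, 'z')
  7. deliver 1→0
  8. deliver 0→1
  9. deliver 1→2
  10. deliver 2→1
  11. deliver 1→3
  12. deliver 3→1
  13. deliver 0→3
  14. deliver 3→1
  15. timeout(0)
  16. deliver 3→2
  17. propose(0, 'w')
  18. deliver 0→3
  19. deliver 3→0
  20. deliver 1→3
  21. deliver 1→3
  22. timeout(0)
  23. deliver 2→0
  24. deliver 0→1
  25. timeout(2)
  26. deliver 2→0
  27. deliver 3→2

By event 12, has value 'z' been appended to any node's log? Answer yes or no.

yes

step 1 timeout(1): 1={cand,b=5,log=-}
step 2 deliver 1→0: 0={foll,b=5,log=-}
step 3 deliver 0→1: —
step 4 deliver 1→3: 3={foll,b=5,log=-}
step 5 deliver 3→1: 1={lead,b=5,log=-}
step 6 propose(1,'z'): —
step 7 deliver 1→0: 0={foll,b=5,log=z}
step 8 deliver 0→1: —
step 9 deliver 1→2: 2={foll,b=5,log=-}
step 10 deliver 2→1: —
step 11 deliver 1→3: 3={foll,b=5,log=z}
step 12 deliver 3→1: 1={lead,b=5,log=z}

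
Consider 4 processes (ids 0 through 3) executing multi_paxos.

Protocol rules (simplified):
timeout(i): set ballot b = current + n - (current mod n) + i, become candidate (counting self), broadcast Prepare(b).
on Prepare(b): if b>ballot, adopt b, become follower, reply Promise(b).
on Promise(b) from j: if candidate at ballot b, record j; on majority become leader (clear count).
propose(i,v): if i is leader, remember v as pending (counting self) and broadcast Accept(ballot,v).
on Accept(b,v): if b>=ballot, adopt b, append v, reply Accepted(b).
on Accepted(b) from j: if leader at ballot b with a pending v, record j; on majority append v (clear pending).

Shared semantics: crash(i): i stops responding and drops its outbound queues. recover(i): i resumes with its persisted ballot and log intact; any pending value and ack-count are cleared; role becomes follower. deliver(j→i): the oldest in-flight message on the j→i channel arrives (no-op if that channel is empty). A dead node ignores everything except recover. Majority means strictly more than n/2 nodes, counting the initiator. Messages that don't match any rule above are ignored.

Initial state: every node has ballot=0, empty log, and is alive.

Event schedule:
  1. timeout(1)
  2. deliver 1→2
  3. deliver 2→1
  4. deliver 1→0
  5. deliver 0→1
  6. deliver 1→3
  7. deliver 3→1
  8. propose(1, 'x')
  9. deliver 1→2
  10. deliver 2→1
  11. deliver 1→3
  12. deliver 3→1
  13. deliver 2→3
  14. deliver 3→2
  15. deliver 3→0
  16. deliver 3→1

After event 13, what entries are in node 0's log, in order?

after 1 — timeout(1): n1:cand/b5/[-]
after 2 — deliver 1→2: n2:foll/b5/[-]
after 3 — deliver 2→1: ·
after 4 — deliver 1→0: n0:foll/b5/[-]
after 5 — deliver 0→1: n1:lead/b5/[-]
after 6 — deliver 1→3: n3:foll/b5/[-]
after 7 — deliver 3→1: ·
after 8 — propose(1,'x'): ·
after 9 — deliver 1→2: n2:foll/b5/[x]
after 10 — deliver 2→1: ·
after 11 — deliver 1→3: n3:foll/b5/[x]
after 12 — deliver 3→1: n1:lead/b5/[x]
after 13 — deliver 2→3: ·

empty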